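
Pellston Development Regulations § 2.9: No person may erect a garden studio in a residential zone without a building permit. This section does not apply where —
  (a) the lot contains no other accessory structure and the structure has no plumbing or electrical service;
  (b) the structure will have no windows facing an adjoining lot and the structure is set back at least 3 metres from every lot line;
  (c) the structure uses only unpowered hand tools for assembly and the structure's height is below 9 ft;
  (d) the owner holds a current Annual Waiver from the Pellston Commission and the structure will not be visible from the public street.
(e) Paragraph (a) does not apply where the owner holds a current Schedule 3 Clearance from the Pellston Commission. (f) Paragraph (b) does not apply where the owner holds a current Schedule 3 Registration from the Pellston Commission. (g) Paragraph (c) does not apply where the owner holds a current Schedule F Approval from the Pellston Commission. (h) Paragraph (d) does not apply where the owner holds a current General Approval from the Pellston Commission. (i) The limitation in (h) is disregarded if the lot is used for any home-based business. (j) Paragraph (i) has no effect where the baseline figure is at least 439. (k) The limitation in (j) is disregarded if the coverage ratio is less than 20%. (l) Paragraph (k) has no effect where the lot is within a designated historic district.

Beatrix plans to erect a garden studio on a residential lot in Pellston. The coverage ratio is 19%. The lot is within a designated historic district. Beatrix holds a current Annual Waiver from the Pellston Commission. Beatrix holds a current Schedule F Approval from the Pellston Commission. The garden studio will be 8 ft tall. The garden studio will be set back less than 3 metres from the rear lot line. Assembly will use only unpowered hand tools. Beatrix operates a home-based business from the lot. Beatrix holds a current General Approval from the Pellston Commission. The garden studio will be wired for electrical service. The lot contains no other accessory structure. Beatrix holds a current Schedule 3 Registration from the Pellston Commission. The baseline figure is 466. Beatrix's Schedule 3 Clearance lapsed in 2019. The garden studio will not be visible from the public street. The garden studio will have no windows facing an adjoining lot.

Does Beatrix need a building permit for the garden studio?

Exception (a) does not apply: electrical service is planned.
Exception (b) requires that the structure is set back at least 3 metres from every lot line; but the rear setback is under 3 m, so (b) is unavailable.
Exception (c): assembly uses only hand tools; the structure's height is 8 ft, below the 9 ft limit — every condition holds. However, paragraph (g) must be considered: (g) operates against (c): a current Schedule F Approval is held. Exception (c) does not apply.
All of (d)'s requirements are met (a current Annual Waiver is held; the structure will not be visible from the street). But: (h) is engaged — a current General Approval is held. (i) would limit (h) — a home-based business operates on the lot — but (j) sets (i) aside: (j) operates against (i): the baseline figure is 466, meeting the 439 threshold. (k) would limit (j) — the coverage ratio is 19%, less than the 20% limit — but (l) sets (k) aside: (l) operates against (k): the lot is in a historic district. So (d) is unavailable.
No exception is made out. Beatrix falls within the general rule.

Yes — Beatrix must obtain a building permit.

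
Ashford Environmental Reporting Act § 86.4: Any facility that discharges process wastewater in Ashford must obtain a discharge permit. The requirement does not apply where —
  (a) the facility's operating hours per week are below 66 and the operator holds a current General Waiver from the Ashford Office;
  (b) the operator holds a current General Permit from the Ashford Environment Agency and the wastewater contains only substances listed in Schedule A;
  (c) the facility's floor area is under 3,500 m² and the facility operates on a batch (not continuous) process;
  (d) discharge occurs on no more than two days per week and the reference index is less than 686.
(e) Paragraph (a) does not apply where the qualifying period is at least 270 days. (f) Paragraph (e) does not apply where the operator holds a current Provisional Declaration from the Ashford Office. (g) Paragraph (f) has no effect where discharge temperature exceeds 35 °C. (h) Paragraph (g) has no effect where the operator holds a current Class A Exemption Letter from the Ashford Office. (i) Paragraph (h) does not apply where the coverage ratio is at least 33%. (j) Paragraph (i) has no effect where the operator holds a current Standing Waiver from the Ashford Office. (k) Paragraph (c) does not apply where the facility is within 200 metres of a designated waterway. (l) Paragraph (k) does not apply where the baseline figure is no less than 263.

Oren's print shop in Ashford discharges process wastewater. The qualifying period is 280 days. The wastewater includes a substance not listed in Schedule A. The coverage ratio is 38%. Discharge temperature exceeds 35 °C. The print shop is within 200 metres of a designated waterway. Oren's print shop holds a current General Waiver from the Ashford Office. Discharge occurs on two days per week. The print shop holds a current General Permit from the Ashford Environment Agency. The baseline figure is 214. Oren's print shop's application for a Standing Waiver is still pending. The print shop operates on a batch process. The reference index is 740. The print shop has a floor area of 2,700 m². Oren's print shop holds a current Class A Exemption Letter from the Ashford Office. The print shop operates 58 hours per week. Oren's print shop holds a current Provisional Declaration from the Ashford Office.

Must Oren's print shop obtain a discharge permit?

All of (a)'s requirements are met (the facility's operating hours per week are 58, below the 66 limit; a current General Waiver is held). But applying paragraphs (e)–(j): (e) operates against (a): the qualifying period is 280 days, meeting the 270 days threshold. (f) would limit (e) — a current Provisional Declaration is held — but (g) sets (f) aside: (g) applies — discharge temperature exceeds 35 °C. (h) would limit (g) — a current Class A Exemption Letter is held — but (i) sets (h) aside: (i) is triggered — the coverage ratio is 38%, meeting the 33% threshold. (j) is not triggered (the Standing Waiver is not current), so (i) stands. So (a) is unavailable.
Exception (b) fails — the wastewater includes a non-Schedule-A substance.
Exception (c) is satisfied on its face — the facility's floor area is 2,700 m², under the 3,500 m² limit; the facility operates on a batch process. Turning to paragraphs (k)–(l): (k) operates against (c): the print shop is within 200 m of a designated waterway. (l) is not engaged (the baseline figure is 214, short of 263), so (k) stands. Exception (c) does not apply.
Exception (d) does not apply: the reference index is 740, not less than 686.
None of the exceptions is available; § 86.4 applies in full.

Yes — Oren's print shop must obtain a discharge permit.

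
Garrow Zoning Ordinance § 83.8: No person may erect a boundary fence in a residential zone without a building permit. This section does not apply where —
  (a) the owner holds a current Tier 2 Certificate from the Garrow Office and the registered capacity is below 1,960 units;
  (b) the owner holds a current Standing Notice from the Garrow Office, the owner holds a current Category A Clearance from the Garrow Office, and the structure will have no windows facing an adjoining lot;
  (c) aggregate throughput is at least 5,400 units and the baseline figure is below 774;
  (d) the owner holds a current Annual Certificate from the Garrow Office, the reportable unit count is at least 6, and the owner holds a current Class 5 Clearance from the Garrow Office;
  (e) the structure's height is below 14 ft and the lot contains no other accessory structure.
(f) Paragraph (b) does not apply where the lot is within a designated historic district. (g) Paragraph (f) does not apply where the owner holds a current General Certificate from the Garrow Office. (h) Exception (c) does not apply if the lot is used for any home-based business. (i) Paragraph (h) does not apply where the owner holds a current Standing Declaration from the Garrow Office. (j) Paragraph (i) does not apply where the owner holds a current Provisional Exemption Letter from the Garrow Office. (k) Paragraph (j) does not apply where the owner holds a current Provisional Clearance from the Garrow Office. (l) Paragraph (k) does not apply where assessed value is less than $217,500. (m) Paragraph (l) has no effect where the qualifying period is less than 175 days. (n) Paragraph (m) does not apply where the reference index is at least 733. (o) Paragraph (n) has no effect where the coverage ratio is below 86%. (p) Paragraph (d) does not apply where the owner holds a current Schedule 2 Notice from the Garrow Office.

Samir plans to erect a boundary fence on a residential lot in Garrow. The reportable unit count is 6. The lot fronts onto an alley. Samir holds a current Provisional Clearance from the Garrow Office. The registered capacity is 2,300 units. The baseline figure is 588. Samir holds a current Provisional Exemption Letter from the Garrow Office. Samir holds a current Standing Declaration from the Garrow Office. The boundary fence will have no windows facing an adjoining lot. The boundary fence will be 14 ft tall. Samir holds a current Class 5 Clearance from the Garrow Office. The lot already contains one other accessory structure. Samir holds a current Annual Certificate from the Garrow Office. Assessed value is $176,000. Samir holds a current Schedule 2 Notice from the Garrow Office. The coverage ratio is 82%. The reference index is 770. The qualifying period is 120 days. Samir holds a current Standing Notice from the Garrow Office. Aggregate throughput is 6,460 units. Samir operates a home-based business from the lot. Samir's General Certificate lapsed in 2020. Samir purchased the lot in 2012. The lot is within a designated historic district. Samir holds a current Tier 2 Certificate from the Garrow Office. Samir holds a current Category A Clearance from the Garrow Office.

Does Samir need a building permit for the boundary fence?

Exception (a) fails — the registered capacity is 2,300 units, not below 1,960 units.
Exception (b): a current Standing Notice is held; a current Category A Clearance is held; no windows face an adjoining lot — every condition holds. Turning to paragraphs (f)–(g): (f) operates against (b): the lot is in a historic district. (g), which would lift (f), does not operate here — the General Certificate is not current. (b) is therefore removed.
Exception (c)'s conditions are all satisfied: aggregate throughput is 6,460 units, meeting the 5,400 units threshold; the baseline figure is 588, below the 774 limit. Considering the limiting provisions: (h) would limit (c) — a home-based business operates on the lot — but (i) sets (h) aside: (i) is triggered — a current Standing Declaration is held. (j) would limit (i) — a current Provisional Exemption Letter is held — but (k) sets (j) aside: (k) operates against (j): a current Provisional Clearance is held. (l) operates (assessed value is $176,000, less than the $217,500 limit), but is itself disapplied by (m): (m) is triggered — the qualifying period is 120 days, less than the 175 days limit. (n) applies (the reference index is 770, meeting the 733 threshold), but is set aside by (o): (o) operates against (n): the coverage ratio is 82%, below the 86% limit. So (c) applies.
All of (d)'s requirements are met (a current Annual Certificate is held; the reportable unit count is 6, meeting the 6 threshold; a current Class 5 Clearance is held). But: (p) is triggered — a current Schedule 2 Notice is held. Exception (d) does not apply.
Exception (e) fails — the structure's height is 14 ft, not below 14 ft.

No — exception (c) applies; Samir does not need a building permit.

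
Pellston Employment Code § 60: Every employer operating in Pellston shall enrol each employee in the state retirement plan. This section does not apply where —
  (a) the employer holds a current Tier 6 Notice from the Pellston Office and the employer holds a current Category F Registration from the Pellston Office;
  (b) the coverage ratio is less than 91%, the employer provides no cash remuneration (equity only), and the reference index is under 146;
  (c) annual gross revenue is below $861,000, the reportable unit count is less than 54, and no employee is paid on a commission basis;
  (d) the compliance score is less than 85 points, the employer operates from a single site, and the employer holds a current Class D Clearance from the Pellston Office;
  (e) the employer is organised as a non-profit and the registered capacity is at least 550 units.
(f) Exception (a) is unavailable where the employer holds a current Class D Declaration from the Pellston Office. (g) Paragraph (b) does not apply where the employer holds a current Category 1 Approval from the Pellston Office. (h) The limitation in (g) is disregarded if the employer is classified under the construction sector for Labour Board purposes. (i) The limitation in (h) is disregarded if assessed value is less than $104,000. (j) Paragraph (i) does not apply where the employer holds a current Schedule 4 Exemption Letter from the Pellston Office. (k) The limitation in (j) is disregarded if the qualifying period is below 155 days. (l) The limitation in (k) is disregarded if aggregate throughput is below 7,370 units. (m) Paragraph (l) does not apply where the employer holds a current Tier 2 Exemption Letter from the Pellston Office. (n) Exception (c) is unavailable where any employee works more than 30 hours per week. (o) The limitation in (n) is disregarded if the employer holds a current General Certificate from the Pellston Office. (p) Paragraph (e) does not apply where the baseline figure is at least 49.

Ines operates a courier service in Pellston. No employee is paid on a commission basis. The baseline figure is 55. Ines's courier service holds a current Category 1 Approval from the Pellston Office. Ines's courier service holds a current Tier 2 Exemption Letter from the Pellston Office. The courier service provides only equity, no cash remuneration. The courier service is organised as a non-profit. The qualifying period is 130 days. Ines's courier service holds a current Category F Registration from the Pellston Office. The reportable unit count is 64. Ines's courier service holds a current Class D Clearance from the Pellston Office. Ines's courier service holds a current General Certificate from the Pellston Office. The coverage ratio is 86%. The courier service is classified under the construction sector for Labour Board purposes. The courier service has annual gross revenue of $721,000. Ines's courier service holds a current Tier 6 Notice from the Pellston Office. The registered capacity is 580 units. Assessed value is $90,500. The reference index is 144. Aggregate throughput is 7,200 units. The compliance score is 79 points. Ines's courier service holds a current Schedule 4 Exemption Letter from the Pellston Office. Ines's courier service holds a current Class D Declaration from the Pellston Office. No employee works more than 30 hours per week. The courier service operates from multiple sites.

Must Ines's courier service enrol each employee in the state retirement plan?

Yes — Ines's courier service must enrol each employee in the state retirement plan.

Exception (a)'s conditions are all satisfied: a current Tier 6 Notice is held; a current Category F Registration is held. Turning to paragraph (f): (f) operates against (a): a current Class D Declaration is held. Exception (a) does not apply.
All of (b)'s requirements are met (the coverage ratio is 86%, less than the 91% limit; remuneration is equity-only; the reference index is 144, under the 146 limit). Turning to paragraphs (g)–(m): (g) is engaged — a current Category 1 Approval is held. (h) would limit (g) — the courier service is classified under the construction sector — but (i) sets (h) aside: (i) operates against (h): assessed value is $90,500, less than the $104,000 limit. (j) would limit (i) — a current Schedule 4 Exemption Letter is held — but (k) sets (j) aside: (k) operates against (j): the qualifying period is 130 days, below the 155 days limit. (l) is triggered (aggregate throughput is 7,200 units, below the 7,370 units limit), but yields to (m): (m) applies — a current Tier 2 Exemption Letter is held. (b) is therefore removed.
Exception (c) does not apply: the reportable unit count is 64, not less than 54.
Exception (d) fails — the employer operates from multiple sites.
Exception (e) is satisfied on its face — the employer is a non-profit; the registered capacity is 580 units, meeting the 550 units threshold. But applying paragraph (p): (p) operates — the baseline figure is 55, meeting the 49 threshold. So (e) is unavailable.
No exception displaces § 60.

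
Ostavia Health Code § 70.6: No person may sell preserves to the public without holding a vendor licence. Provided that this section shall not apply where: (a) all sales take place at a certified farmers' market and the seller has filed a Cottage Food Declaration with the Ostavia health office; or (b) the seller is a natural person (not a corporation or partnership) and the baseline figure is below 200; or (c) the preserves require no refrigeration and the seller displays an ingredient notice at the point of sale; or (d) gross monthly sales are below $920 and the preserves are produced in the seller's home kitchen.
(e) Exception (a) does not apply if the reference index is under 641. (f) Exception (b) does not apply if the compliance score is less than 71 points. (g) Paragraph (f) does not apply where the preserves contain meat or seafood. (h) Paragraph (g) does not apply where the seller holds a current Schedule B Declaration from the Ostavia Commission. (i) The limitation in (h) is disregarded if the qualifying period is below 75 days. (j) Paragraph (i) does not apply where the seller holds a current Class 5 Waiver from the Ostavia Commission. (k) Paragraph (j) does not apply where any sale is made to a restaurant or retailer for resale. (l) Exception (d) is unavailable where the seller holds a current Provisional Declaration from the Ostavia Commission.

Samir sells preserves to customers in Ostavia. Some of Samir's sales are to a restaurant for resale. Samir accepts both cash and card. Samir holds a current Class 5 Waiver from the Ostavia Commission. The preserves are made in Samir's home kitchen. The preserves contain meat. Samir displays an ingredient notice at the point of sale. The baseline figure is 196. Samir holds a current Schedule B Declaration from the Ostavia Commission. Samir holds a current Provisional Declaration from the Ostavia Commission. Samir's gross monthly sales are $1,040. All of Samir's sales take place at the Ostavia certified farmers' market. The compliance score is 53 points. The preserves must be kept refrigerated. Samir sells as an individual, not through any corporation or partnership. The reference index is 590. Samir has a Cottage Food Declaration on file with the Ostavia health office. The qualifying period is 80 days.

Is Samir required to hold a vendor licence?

All of (a)'s requirements are met (all sales are at a certified farmers' market; a Cottage Food Declaration is on file). Turning to paragraph (e): (e) operates against (a): the reference index is 590, under the 641 limit. (a) is therefore removed.
Exception (b) is satisfied on its face — the seller is a natural person; the baseline figure is 196, below the 200 limit. However, paragraphs (f)–(k) must be considered: (f) operates against (b): the compliance score is 53 points, less than the 71 points limit. (g) is triggered (the preserves contain meat), but is displaced by (h): (h) operates against (g): a current Schedule B Declaration is held. (i) is not engaged (the qualifying period is 80 days, not below 75 days), so (h) stands. Exception (b) does not apply.
Exception (c) fails — the preserves require refrigeration.
Exception (d) fails — gross monthly sales are $1,040, not below $920.
Every exception is unavailable, so the rule governs.

Yes — Samir must hold a vendor licence.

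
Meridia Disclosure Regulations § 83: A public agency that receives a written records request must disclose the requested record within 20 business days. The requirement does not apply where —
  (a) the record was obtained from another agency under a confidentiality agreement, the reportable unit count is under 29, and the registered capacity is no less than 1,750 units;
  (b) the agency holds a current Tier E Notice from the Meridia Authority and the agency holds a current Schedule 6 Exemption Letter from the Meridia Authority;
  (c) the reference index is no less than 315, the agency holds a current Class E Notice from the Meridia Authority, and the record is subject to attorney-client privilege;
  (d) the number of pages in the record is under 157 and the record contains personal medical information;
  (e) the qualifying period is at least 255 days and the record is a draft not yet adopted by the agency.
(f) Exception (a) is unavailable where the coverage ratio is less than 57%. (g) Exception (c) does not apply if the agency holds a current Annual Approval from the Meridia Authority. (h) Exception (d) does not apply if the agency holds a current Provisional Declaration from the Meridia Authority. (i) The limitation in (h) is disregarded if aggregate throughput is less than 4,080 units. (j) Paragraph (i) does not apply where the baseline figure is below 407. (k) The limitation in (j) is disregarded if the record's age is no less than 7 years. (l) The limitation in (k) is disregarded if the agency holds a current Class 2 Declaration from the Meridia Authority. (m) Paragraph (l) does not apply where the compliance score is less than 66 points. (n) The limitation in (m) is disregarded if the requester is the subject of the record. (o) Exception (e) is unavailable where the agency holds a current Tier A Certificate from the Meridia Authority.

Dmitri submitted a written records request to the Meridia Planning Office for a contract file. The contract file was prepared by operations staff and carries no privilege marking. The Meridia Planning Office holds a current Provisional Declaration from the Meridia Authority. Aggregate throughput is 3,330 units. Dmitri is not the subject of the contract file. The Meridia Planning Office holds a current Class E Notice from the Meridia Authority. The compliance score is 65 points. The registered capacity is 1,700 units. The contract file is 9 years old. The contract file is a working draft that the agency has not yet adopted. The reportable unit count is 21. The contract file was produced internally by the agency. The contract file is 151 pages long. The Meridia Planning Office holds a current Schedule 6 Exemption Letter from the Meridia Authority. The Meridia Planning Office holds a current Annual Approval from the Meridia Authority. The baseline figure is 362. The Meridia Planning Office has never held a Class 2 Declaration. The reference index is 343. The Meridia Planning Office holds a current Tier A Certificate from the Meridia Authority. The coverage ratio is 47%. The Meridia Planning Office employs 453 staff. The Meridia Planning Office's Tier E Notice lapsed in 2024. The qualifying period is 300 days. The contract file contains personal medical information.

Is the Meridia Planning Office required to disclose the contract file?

Exception (a) requires that the record was obtained from another agency under a confidentiality agreement; but the contract file was produced internally, so (a) is unavailable.
Exception (b) fails — the Tier E Notice is not current.
Exception (c) does not apply: the contract file carries no privilege marking.
All of (d)'s requirements are met (the number of pages in the record is 151, under the 157 limit; the contract file contains personal medical information). Considering the limiting provisions: (h) is engaged (a current Provisional Declaration is held), but is overridden by (i): (i) operates against (h): aggregate throughput is 3,330 units, less than the 4,080 units limit. (j) applies (the baseline figure is 362, below the 407 limit), but yields to (k): (k) is triggered — the record's age is 9 years, meeting the 7 years threshold. (l), which would lift (k), does not operate here — there is no Class 2 Declaration in force. So (d) applies.
All of (e)'s requirements are met (the qualifying period is 300 days, meeting the 255 days threshold; the contract file is an unadopted draft). But: (o) applies — a current Tier A Certificate is held. (e) is therefore removed.

No — exception (d) applies; the Meridia Planning Office is not required to disclose the contract file.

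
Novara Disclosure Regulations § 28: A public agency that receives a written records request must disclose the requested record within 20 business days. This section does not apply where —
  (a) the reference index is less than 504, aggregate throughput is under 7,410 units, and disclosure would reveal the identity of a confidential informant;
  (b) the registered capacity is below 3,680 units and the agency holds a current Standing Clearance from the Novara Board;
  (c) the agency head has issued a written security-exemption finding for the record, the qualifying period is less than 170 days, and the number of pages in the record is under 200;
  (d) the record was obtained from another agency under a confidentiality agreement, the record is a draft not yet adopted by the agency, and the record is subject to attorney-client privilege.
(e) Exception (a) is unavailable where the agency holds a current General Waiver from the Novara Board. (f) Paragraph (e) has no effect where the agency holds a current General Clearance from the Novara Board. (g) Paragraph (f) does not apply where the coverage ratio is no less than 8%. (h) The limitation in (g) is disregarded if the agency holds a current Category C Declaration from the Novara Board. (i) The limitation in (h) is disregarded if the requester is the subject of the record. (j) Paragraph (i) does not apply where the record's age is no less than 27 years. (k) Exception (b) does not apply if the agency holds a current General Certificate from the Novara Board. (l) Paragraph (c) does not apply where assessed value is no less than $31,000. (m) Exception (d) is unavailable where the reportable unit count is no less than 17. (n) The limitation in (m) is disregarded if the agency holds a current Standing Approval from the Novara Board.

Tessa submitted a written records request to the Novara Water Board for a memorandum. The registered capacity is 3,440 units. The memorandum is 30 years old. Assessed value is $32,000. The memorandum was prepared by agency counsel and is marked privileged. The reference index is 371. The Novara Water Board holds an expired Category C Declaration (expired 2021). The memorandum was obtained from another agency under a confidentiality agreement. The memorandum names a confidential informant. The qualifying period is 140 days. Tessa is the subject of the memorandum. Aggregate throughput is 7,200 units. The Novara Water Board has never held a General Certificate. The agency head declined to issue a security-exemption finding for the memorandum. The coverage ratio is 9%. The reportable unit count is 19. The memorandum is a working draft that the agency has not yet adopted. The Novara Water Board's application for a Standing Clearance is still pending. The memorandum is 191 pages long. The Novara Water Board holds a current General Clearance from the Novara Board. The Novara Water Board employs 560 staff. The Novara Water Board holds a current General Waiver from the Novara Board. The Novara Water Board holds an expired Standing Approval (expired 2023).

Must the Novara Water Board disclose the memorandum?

Exception (a)'s conditions are all satisfied: the reference index is 371, less than the 504 limit; aggregate throughput is 7,200 units, under the 7,410 units limit; the memorandum names a confidential informant. But applying paragraphs (e)–(j): (e) operates against (a): a current General Waiver is held. (f) would limit (e) — a current General Clearance is held — but (g) sets (f) aside: (g) operates against (f): the coverage ratio is 9%, meeting the 8% threshold. (h), which would lift (g), does not operate here — no current Category C Declaration is held. Exception (a) does not apply.
Exception (b) fails — no current Standing Clearance is held.
Exception (c) fails — the agency head declined to issue a security-exemption finding.
Exception (d) is satisfied on its face — the memorandum was obtained under a confidentiality agreement; the memorandum is an unadopted draft; the memorandum is privileged. But: (m) operates — the reportable unit count is 19, meeting the 17 threshold. (n) does not operate here (the Standing Approval is not current), so (m) stands. (d) is therefore removed.
No exception is made out. the Novara Water Board falls within the general rule.

Yes — the Novara Water Board must disclose the memorandum.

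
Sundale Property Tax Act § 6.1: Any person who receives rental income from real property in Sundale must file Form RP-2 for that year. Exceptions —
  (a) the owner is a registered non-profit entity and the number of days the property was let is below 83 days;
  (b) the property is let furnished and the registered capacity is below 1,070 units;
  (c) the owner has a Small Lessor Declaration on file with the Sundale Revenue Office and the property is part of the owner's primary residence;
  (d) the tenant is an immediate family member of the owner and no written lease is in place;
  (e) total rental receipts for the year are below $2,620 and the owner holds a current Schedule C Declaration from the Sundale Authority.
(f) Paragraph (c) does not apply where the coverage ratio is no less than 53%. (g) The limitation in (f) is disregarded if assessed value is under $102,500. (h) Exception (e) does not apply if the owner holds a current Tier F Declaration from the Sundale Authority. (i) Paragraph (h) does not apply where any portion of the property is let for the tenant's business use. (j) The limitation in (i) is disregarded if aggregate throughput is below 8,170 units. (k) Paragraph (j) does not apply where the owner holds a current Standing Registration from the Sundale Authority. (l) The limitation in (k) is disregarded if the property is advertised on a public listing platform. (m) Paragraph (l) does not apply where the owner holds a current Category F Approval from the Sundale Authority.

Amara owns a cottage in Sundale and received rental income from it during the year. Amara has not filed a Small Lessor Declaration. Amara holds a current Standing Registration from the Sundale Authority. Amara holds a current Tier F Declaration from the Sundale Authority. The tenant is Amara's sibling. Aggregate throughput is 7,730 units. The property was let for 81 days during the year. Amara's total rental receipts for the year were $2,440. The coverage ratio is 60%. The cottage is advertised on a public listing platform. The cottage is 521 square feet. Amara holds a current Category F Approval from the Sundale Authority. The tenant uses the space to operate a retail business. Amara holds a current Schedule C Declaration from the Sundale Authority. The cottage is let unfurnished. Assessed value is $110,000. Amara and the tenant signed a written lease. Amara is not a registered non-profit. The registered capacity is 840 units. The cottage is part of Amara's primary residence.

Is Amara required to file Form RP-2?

No — exception (e) applies; Amara is not required to file Form RP-2.

Exception (a) does not apply: Amara is not a registered non-profit.
Exception (b) does not apply: the property is let unfurnished.
Exception (c) does not apply: no Small Lessor Declaration is on file.
Exception (d) does not apply: a written lease is in place.
Exception (e) is satisfied on its face — total rental receipts for the year are $2,440, below the $2,620 limit; a current Schedule C Declaration is held. Considering the limiting provisions: (h) would limit (e) — a current Tier F Declaration is held — but (i) sets (h) aside: (i) applies — the space is let for business use. (j) would limit (i) — aggregate throughput is 7,730 units, below the 8,170 units limit — but (k) sets (j) aside: (k) operates against (j): a current Standing Registration is held. (l) would limit (k) — the property is publicly advertised — but (m) sets (l) aside: (m) is triggered — a current Category F Approval is held. (e) remains available.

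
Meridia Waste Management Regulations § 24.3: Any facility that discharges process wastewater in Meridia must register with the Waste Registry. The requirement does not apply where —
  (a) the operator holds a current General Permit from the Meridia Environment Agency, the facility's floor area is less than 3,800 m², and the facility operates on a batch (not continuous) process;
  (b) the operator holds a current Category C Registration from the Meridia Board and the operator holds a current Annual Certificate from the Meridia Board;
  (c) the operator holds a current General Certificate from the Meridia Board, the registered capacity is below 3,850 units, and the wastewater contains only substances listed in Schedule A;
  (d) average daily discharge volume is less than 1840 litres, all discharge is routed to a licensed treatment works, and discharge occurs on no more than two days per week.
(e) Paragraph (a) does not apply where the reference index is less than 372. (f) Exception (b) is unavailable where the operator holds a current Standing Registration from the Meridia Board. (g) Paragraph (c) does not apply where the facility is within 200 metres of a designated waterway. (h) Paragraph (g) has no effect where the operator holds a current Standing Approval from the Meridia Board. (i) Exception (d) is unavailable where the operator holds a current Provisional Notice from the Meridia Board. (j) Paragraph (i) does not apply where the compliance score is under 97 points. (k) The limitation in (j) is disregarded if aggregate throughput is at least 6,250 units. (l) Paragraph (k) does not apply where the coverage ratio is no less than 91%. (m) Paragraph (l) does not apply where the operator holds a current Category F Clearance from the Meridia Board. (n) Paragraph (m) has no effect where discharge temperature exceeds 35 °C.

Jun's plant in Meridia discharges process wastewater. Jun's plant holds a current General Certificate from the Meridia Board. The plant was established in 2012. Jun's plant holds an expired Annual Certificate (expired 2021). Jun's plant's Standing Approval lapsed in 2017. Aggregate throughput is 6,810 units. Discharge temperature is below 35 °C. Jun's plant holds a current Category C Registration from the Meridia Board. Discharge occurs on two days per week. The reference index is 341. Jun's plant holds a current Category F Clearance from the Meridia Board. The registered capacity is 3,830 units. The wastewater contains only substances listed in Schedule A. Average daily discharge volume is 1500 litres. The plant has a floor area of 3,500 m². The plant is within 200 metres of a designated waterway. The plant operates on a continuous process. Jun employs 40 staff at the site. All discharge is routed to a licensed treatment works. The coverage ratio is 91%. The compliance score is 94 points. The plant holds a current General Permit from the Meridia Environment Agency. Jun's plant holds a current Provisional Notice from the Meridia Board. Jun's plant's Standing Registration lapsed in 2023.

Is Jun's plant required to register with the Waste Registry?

Exception (a) does not apply: the facility operates on a continuous process.
Exception (b) does not apply: the Annual Certificate is not current.
Exception (c)'s conditions are all satisfied: a current General Certificate is held; the registered capacity is 3,830 units, below the 3,850 units limit; the wastewater is Schedule-A-only. But: (g) operates against (c): the plant is within 200 m of a designated waterway. (h) is inapplicable (there is no Standing Approval in force), so (g) stands. Exception (c) does not apply.
Exception (d) is satisfied on its face — average daily discharge volume is 1500 litres, less than the 1840 litres limit; discharge is routed to a licensed treatment works; discharge occurs on no more than two days per week. However, paragraphs (i)–(n) must be considered: (i) is triggered — a current Provisional Notice is held. (j) is engaged (the compliance score is 94 points, under the 97 points limit), but is itself disapplied by (k): (k) applies — aggregate throughput is 6,810 units, meeting the 6,250 units threshold. (l) would limit (k) — the coverage ratio is 91%, meeting the 91% threshold — but (m) sets (l) aside: (m) operates — a current Category F Clearance is held. (n) is not triggered (discharge temperature is below 35 °C), so (m) stands. So (d) is unavailable.
No exception applies. The general rule governs.

Yes — Jun's plant must register with the Waste Registry.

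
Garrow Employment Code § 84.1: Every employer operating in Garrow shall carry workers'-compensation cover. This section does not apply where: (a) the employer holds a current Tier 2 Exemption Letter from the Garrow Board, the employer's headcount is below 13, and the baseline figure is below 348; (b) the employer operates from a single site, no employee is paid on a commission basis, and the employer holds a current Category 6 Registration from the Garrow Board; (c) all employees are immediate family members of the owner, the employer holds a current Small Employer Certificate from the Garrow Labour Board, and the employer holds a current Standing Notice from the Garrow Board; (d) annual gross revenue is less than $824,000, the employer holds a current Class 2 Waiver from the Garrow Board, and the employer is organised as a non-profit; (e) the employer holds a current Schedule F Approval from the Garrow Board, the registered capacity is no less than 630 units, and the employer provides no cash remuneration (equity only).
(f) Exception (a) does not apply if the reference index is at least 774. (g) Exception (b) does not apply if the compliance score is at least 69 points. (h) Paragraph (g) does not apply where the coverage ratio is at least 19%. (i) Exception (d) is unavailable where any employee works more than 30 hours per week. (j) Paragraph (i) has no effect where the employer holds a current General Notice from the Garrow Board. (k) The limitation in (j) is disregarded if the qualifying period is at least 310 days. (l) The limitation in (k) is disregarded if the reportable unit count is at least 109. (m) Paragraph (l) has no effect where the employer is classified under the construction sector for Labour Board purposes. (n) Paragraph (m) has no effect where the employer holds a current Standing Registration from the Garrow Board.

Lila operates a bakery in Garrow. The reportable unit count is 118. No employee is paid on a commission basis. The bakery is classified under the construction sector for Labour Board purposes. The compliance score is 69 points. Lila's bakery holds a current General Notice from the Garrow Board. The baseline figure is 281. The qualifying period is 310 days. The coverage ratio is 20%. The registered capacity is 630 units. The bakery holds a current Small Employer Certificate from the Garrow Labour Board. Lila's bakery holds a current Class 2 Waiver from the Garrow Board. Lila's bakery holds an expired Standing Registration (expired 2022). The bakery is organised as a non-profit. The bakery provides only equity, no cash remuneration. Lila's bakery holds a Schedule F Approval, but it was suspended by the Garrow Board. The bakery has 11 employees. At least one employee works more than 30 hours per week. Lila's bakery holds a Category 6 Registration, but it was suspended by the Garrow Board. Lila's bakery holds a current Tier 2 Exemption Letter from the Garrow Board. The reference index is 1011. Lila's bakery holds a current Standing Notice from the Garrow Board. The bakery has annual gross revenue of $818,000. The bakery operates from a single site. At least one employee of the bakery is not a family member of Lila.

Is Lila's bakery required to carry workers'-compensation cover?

Yes — Lila's bakery must carry workers'-compensation cover.

All of (a)'s requirements are met (a current Tier 2 Exemption Letter is held; the employer's headcount is 11, below the 13 limit; the baseline figure is 281, below the 348 limit). But applying paragraph (f): (f) is triggered — the reference index is 1,011, meeting the 774 threshold. Exception (a) does not apply.
Exception (b) does not apply: there is no Category 6 Registration in force.
Exception (c) fails — at least one employee is not a family member.
Exception (d) is satisfied on its face — annual gross revenue is $818,000, less than the $824,000 limit; a current Class 2 Waiver is held; the employer is a non-profit. But: (i) operates against (d): at least one employee exceeds 30 hours/week. (j) would limit (i) — a current General Notice is held — but (k) sets (j) aside: (k) operates against (j): the qualifying period is 310 days, meeting the 310 days threshold. (l) would limit (k) — the reportable unit count is 118, meeting the 109 threshold — but (m) sets (l) aside: (m) operates against (l): the bakery is classified under the construction sector. (n) is inapplicable (there is no Standing Registration in force), so (m) stands. (d) is therefore removed.
Exception (e) does not apply: no current Schedule F Approval is held.
None of the exceptions is available; § 84.1 applies in full.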